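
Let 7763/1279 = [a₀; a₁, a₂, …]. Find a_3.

7763 = 6·1279 + 89   →  a_0 = 6
1279 = 14·89 + 33   →  a_1 = 14
89 = 2·33 + 23   →  a_2 = 2
33 = 1·23 + 10   →  a_3 = 1

1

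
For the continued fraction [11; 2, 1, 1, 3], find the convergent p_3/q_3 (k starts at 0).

Using pₖ = aₖpₖ₋₁ + pₖ₋₂, qₖ = aₖqₖ₋₁ + qₖ₋₂ (with p₋₁=1, p₋₂=0, q₋₁=0, q₋₂=1):
  k=0: a=11, p=11, q=1
  k=1: a=2, p=23, q=2
  k=2: a=1, p=34, q=3
  k=3: a=1, p=57, q=5

57/5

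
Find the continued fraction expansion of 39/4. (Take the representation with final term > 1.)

[9; 1, 3]

39 = 9*4 + 3
4 = 1*3 + 1
3 = 3*1 + 0  (stop)
So 39/4 = [9; 1, 3].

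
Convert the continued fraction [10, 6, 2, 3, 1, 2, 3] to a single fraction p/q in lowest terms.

5494/541

Fold from the inside: start with 3/1.
  2 + 1/3 = 7/3
  1 + 3/7 = 10/7
  3 + 7/10 = 37/10
  2 + 10/37 = 84/37
  6 + 37/84 = 541/84
  10 + 84/541 = 5494/541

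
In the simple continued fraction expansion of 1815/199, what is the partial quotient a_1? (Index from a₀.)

1815 = 9·199 + 24   →  a_0 = 9
199 = 8·24 + 7   →  a_1 = 8

8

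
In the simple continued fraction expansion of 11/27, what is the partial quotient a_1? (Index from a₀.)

11 = 0·27 + 11   →  a_0 = 0
27 = 2·11 + 5   →  a_1 = 2

2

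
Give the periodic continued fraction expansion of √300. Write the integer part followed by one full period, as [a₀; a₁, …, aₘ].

[17; 3, 8, 3, 34]

a₀ = ⌊√300⌋ = 17.
With m₀=0, d₀=1 and mₖ₊₁ = dₖaₖ − mₖ, dₖ₊₁ = (n − mₖ₊₁²)/dₖ, aₖ₊₁ = ⌊(a₀+mₖ₊₁)/dₖ₊₁⌋:
  k=1: m=17, d=11, a=3
  k=2: m=16, d=4, a=8
  k=3: m=16, d=11, a=3
  k=4: m=17, d=1, a=34
d=1 and a=2a₀=34 at k=4, so the next step gives (m, d) = (17, 11) again — its k=1 value — and the period has length 4.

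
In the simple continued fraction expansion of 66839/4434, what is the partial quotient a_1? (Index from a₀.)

66839 = 15·4434 + 329   →  a_0 = 15
4434 = 13·329 + 157   →  a_1 = 13

13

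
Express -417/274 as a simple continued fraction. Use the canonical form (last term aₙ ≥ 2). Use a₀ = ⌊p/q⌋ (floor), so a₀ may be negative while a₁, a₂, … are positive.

-417 = -2×274 + 131
274 = 2×131 + 12
131 = 10×12 + 11
12 = 1×11 + 1
11 = 11×1 + 0  (stop)
So -417/274 = [-2; 2, 10, 1, 11].

[-2; 2, 10, 1, 11]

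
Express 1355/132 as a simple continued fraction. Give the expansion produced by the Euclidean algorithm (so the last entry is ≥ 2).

1355 = 10×132 + 35
132 = 3×35 + 27
35 = 1×27 + 8
27 = 3×8 + 3
8 = 2×3 + 2
3 = 1×2 + 1
2 = 2×1 + 0  (stop)
So 1355/132 = [10; 3, 1, 3, 2, 1, 2].

[10; 3, 1, 3, 2, 1, 2]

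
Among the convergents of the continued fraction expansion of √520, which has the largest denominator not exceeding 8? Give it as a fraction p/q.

114/5

√520 = [22; 1, 4, 11, 4, 1, 44, …] (period length 6).
Convergents:
  p_0/q_0 = 22/1
  p_1/q_1 = 23/1
  p_2/q_2 = 114/5
  p_3/q_3 = 1277/56
q_2 = 5 ≤ 8 < 56 = q_3, so the answer is 114/5.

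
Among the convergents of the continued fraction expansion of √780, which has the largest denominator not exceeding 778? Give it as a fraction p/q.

21477/769

√780 = [27; 1, 12, 1, 54, …] (period length 4).
Convergents:
  p_0/q_0 = 27/1
  p_1/q_1 = 28/1
  p_2/q_2 = 363/13
  p_3/q_3 = 391/14
  p_4/q_4 = 21477/769
  p_5/q_5 = 21868/783
q_4 = 769 ≤ 778 < 783 = q_5, so the answer is 21477/769.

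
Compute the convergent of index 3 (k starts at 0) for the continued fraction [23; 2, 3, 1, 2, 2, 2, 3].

211/9

Using pₖ = aₖpₖ₋₁ + pₖ₋₂, qₖ = aₖqₖ₋₁ + qₖ₋₂ (with p₋₁=1, p₋₂=0, q₋₁=0, q₋₂=1):
  k=0: a=23, p=23, q=1
  k=1: a=2, p=47, q=2
  k=2: a=3, p=164, q=7
  k=3: a=1, p=211, q=9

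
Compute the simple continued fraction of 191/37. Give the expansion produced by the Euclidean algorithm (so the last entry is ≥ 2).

[5; 6, 6]

191 = 5·37 + 6
37 = 6·6 + 1
6 = 6·1 + 0  (stop)
So 191/37 = [5; 6, 6].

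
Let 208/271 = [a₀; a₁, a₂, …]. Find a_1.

208 = 0·271 + 208   →  a_0 = 0
271 = 1·208 + 63   →  a_1 = 1

1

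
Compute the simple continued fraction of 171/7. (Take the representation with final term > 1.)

[24; 2, 3]

171 = 24*7 + 3
7 = 2*3 + 1
3 = 3*1 + 0  (stop)
So 171/7 = [24; 2, 3].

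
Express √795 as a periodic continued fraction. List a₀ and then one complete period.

[28; 5, 9, 5, 56]

a₀ = ⌊√795⌋ = 28.
With m₀=0, d₀=1 and mₖ₊₁ = dₖaₖ − mₖ, dₖ₊₁ = (n − mₖ₊₁²)/dₖ, aₖ₊₁ = ⌊(a₀+mₖ₊₁)/dₖ₊₁⌋:
  k=1: m=28, d=11, a=5
  k=2: m=27, d=6, a=9
  k=3: m=27, d=11, a=5
  k=4: m=28, d=1, a=56
d=1 and a=2a₀=56 at k=4, so the next step gives (m, d) = (28, 11) again — its k=1 value — and the period has length 4.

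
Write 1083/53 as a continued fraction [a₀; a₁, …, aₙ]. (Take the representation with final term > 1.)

[20; 2, 3, 3, 2]

1083 = 20×53 + 23
53 = 2×23 + 7
23 = 3×7 + 2
7 = 3×2 + 1
2 = 2×1 + 0  (stop)
So 1083/53 = [20; 2, 3, 3, 2].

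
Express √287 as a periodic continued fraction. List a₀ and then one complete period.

a₀ = ⌊√287⌋ = 16.

[16; 1, 15, 1, 32]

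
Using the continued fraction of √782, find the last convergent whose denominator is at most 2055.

√782 = [27; 1, 26, 1, 54, …] (period length 4).
Convergents:
  p_0/q_0 = 27/1
  p_1/q_1 = 28/1
  p_2/q_2 = 755/27
  p_3/q_3 = 783/28
  p_4/q_4 = 43037/1539
  p_5/q_5 = 43820/1567
  p_6/q_6 = 1182357/42281
q_5 = 1567 ≤ 2055 < 42281 = q_6, so the answer is 43820/1567.

43820/1567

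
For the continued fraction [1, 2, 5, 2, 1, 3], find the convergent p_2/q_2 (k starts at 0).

16/11

Using pₖ = aₖpₖ₋₁ + pₖ₋₂, qₖ = aₖqₖ₋₁ + qₖ₋₂ (with p₋₁=1, p₋₂=0, q₋₁=0, q₋₂=1):
  k=0: a=1, p=1, q=1
  k=1: a=2, p=3, q=2
  k=2: a=5, p=16, q=11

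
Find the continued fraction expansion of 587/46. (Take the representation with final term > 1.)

587 = 12*46 + 35
46 = 1*35 + 11
35 = 3*11 + 2
11 = 5*2 + 1
2 = 2*1 + 0  (stop)
So 587/46 = [12; 1, 3, 5, 2].

[12; 1, 3, 5, 2]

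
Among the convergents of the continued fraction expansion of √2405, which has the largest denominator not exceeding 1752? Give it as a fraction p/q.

√2405 = [49; 24, 1, 1, 24, 98, …] (period length 5).
Convergents:
  p_0/q_0 = 49/1
  p_1/q_1 = 1177/24
  p_2/q_2 = 1226/25
  p_3/q_3 = 2403/49
  p_4/q_4 = 58898/1201
  p_5/q_5 = 5774407/117747
q_4 = 1201 ≤ 1752 < 117747 = q_5, so the answer is 58898/1201.

58898/1201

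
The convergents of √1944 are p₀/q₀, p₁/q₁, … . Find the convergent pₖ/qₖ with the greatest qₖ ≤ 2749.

42724/969

√1944 = [44; 11, 88, …] (period length 2).
Convergents:
  p_0/q_0 = 44/1
  p_1/q_1 = 485/11
  p_2/q_2 = 42724/969
  p_3/q_3 = 470449/10670
q_2 = 969 ≤ 2749 < 10670 = q_3, so the answer is 42724/969.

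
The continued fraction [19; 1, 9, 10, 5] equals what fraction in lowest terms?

Fold from the inside: start with 5/1.
  10 + 1/5 = 51/5
  9 + 5/51 = 464/51
  1 + 51/464 = 515/464
  19 + 464/515 = 10249/515

10249/515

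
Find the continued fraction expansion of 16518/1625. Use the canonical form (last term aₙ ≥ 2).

[10; 6, 15, 1, 3, 4]

16518 = 10×1625 + 268
1625 = 6×268 + 17
268 = 15×17 + 13
17 = 1×13 + 4
13 = 3×4 + 1
4 = 4×1 + 0  (stop)
So 16518/1625 = [10; 6, 15, 1, 3, 4].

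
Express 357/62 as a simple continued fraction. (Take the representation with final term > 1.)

[5; 1, 3, 7, 2]

357 = 5·62 + 47
62 = 1·47 + 15
47 = 3·15 + 2
15 = 7·2 + 1
2 = 2·1 + 0  (stop)
So 357/62 = [5; 1, 3, 7, 2].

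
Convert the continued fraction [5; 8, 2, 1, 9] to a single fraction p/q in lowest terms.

Fold from the inside: start with 9/1.
  1 + 1/9 = 10/9
  2 + 9/10 = 29/10
  8 + 10/29 = 242/29
  5 + 29/242 = 1239/242

1239/242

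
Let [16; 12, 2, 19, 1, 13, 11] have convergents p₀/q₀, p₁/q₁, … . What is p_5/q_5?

114860/7143

Using pₖ = aₖpₖ₋₁ + pₖ₋₂, qₖ = aₖqₖ₋₁ + qₖ₋₂ (with p₋₁=1, p₋₂=0, q₋₁=0, q₋₂=1):
  k=0: a=16, p=16, q=1
  k=1: a=12, p=193, q=12
  k=2: a=2, p=402, q=25
  k=3: a=19, p=7831, q=487
  k=4: a=1, p=8233, q=512
  k=5: a=13, p=114860, q=7143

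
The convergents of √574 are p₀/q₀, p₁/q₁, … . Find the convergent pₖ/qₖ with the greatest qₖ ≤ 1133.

27001/1127

√574 = [23; 1, 22, 1, 46, …] (period length 4).
Convergents:
  p_0/q_0 = 23/1
  p_1/q_1 = 24/1
  p_2/q_2 = 551/23
  p_3/q_3 = 575/24
  p_4/q_4 = 27001/1127
  p_5/q_5 = 27576/1151
q_4 = 1127 ≤ 1133 < 1151 = q_5, so the answer is 27001/1127.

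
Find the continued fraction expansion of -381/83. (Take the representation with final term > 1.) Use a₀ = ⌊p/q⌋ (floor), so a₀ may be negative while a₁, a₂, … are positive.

-381 = -5×83 + 34
83 = 2×34 + 15
34 = 2×15 + 4
15 = 3×4 + 3
4 = 1×3 + 1
3 = 3×1 + 0  (stop)
So -381/83 = [-5; 2, 2, 3, 1, 3].

[-5; 2, 2, 3, 1, 3]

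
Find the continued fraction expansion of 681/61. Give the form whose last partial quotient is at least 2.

[11; 6, 10]

681 = 11×61 + 10
61 = 6×10 + 1
10 = 10×1 + 0  (stop)
So 681/61 = [11; 6, 10].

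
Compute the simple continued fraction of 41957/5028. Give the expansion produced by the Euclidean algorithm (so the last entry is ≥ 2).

41957 = 8×5028 + 1733
5028 = 2×1733 + 1562
1733 = 1×1562 + 171
1562 = 9×171 + 23
171 = 7×23 + 10
23 = 2×10 + 3
10 = 3×3 + 1
3 = 3×1 + 0  (stop)
So 41957/5028 = [8; 2, 1, 9, 7, 2, 3, 3].

[8; 2, 1, 9, 7, 2, 3, 3]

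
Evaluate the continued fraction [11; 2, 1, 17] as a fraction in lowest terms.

601/53

Fold from the inside: start with 17/1.
  1 + 1/17 = 18/17
  2 + 17/18 = 53/18
  11 + 18/53 = 601/53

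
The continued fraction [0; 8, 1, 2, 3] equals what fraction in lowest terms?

10/87

Using pₖ = aₖpₖ₋₁ + pₖ₋₂ and qₖ = aₖqₖ₋₁ + qₖ₋₂:
  k=0: a=0, p=0, q=1
  k=1: a=8, p=1, q=8
  k=2: a=1, p=1, q=9
  k=3: a=2, p=3, q=26
  k=4: a=3, p=10, q=87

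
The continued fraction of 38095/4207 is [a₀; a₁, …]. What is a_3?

2

38095 = 9·4207 + 232   →  a_0 = 9
4207 = 18·232 + 31   →  a_1 = 18
232 = 7·31 + 15   →  a_2 = 7
31 = 2·15 + 1   →  a_3 = 2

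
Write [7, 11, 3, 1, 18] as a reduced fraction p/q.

Fold from the inside: start with 18/1.
  1 + 1/18 = 19/18
  3 + 18/19 = 75/19
  11 + 19/75 = 844/75
  7 + 75/844 = 5983/844

5983/844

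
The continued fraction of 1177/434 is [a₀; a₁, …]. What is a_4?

8

1177 = 2·434 + 309   →  a_0 = 2
434 = 1·309 + 125   →  a_1 = 1
309 = 2·125 + 59   →  a_2 = 2
125 = 2·59 + 7   →  a_3 = 2
59 = 8·7 + 3   →  a_4 = 8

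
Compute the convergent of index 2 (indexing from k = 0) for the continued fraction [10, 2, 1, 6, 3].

31/3

Using pₖ = aₖpₖ₋₁ + pₖ₋₂, qₖ = aₖqₖ₋₁ + qₖ₋₂ (with p₋₁=1, p₋₂=0, q₋₁=0, q₋₂=1):
  k=0: a=10, p=10, q=1
  k=1: a=2, p=21, q=2
  k=2: a=1, p=31, q=3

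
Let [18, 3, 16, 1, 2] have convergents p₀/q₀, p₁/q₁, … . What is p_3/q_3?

953/52

Using pₖ = aₖpₖ₋₁ + pₖ₋₂, qₖ = aₖqₖ₋₁ + qₖ₋₂ (with p₋₁=1, p₋₂=0, q₋₁=0, q₋₂=1):
  k=0: a=18, p=18, q=1
  k=1: a=3, p=55, q=3
  k=2: a=16, p=898, q=49
  k=3: a=1, p=953, q=52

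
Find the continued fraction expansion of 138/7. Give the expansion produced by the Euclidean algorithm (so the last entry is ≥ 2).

[19; 1, 2, 2]

138 = 19·7 + 5
7 = 1·5 + 2
5 = 2·2 + 1
2 = 2·1 + 0  (stop)
So 138/7 = [19; 1, 2, 2].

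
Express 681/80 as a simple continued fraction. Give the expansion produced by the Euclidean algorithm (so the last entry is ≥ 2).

[8; 1, 1, 19, 2]

681 = 8×80 + 41
80 = 1×41 + 39
41 = 1×39 + 2
39 = 19×2 + 1
2 = 2×1 + 0  (stop)
So 681/80 = [8; 1, 1, 19, 2].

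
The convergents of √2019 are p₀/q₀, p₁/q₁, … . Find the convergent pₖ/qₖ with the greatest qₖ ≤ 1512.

√2019 = [44; 1, 13, 1, 88, …] (period length 4).
Convergents:
  p_0/q_0 = 44/1
  p_1/q_1 = 45/1
  p_2/q_2 = 629/14
  p_3/q_3 = 674/15
  p_4/q_4 = 59941/1334
  p_5/q_5 = 60615/1349
  p_6/q_6 = 847936/18871
q_5 = 1349 ≤ 1512 < 18871 = q_6, so the answer is 60615/1349.

60615/1349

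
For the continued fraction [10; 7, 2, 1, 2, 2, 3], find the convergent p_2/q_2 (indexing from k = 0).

Using pₖ = aₖpₖ₋₁ + pₖ₋₂, qₖ = aₖqₖ₋₁ + qₖ₋₂ (with p₋₁=1, p₋₂=0, q₋₁=0, q₋₂=1):
  k=0: a=10, p=10, q=1
  k=1: a=7, p=71, q=7
  k=2: a=2, p=152, q=15

152/15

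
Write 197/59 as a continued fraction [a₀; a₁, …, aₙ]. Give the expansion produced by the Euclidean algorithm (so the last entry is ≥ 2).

197 = 3·59 + 20
59 = 2·20 + 19
20 = 1·19 + 1
19 = 19·1 + 0  (stop)
So 197/59 = [3; 2, 1, 19].

[3; 2, 1, 19]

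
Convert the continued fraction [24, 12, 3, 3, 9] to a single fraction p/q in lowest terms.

27549/1144

Using pₖ = aₖpₖ₋₁ + pₖ₋₂ and qₖ = aₖqₖ₋₁ + qₖ₋₂:
  k=0: a=24, p=24, q=1
  k=1: a=12, p=289, q=12
  k=2: a=3, p=891, q=37
  k=3: a=3, p=2962, q=123
  k=4: a=9, p=27549, q=1144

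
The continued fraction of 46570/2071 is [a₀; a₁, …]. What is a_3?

46570 = 22·2071 + 1008   →  a_0 = 22
2071 = 2·1008 + 55   →  a_1 = 2
1008 = 18·55 + 18   →  a_2 = 18
55 = 3·18 + 1   →  a_3 = 3

3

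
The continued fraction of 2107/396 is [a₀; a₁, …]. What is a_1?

3

2107 = 5·396 + 127   →  a_0 = 5
396 = 3·127 + 15   →  a_1 = 3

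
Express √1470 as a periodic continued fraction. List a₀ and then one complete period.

[38; 2, 1, 14, 1, 2, 76]

a₀ = ⌊√1470⌋ = 38.
With m₀=0, d₀=1 and mₖ₊₁ = dₖaₖ − mₖ, dₖ₊₁ = (n − mₖ₊₁²)/dₖ, aₖ₊₁ = ⌊(a₀+mₖ₊₁)/dₖ₊₁⌋:
  k=1: m=38, d=26, a=2
  k=2: m=14, d=49, a=1
  k=3: m=35, d=5, a=14
  k=4: m=35, d=49, a=1
  k=5: m=14, d=26, a=2
  k=6: m=38, d=1, a=76
d=1 and a=2a₀=76 at k=6, so the next step gives (m, d) = (38, 26) again — its k=1 value — and the period has length 6.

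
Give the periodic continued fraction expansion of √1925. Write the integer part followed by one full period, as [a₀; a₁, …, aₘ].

a₀ = ⌊√1925⌋ = 43.
With m₀=0, d₀=1 and mₖ₊₁ = dₖaₖ − mₖ, dₖ₊₁ = (n − mₖ₊₁²)/dₖ, aₖ₊₁ = ⌊(a₀+mₖ₊₁)/dₖ₊₁⌋:
  k=1: m=43, d=76, a=1
  k=2: m=33, d=11, a=6
  k=3: m=33, d=76, a=1
  k=4: m=43, d=1, a=86
d=1 and a=2a₀=86 at k=4, so the next step gives (m, d) = (43, 76) again — its k=1 value — and the period has length 4.

[43; 1, 6, 1, 86]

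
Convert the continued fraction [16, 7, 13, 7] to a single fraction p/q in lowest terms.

Fold from the inside: start with 7/1.
  13 + 1/7 = 92/7
  7 + 7/92 = 651/92
  16 + 92/651 = 10508/651

10508/651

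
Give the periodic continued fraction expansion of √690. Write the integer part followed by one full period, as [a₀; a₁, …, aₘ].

[26; 3, 1, 2, 1, 3, 52]

a₀ = ⌊√690⌋ = 26.
With m₀=0, d₀=1 and mₖ₊₁ = dₖaₖ − mₖ, dₖ₊₁ = (n − mₖ₊₁²)/dₖ, aₖ₊₁ = ⌊(a₀+mₖ₊₁)/dₖ₊₁⌋:
  k=1: m=26, d=14, a=3
  k=2: m=16, d=31, a=1
  k=3: m=15, d=15, a=2
  k=4: m=15, d=31, a=1
  k=5: m=16, d=14, a=3
  k=6: m=26, d=1, a=52
d=1 and a=2a₀=52 at k=6, so the next step gives (m, d) = (26, 14) again — its k=1 value — and the period has length 6.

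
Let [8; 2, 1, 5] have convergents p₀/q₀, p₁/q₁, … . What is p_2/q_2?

25/3

Using pₖ = aₖpₖ₋₁ + pₖ₋₂, qₖ = aₖqₖ₋₁ + qₖ₋₂ (with p₋₁=1, p₋₂=0, q₋₁=0, q₋₂=1):
  k=0: a=8, p=8, q=1
  k=1: a=2, p=17, q=2
  k=2: a=1, p=25, q=3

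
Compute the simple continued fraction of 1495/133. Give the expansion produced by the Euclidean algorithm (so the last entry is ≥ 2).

1495 = 11·133 + 32
133 = 4·32 + 5
32 = 6·5 + 2
5 = 2·2 + 1
2 = 2·1 + 0  (stop)
So 1495/133 = [11; 4, 6, 2, 2].

[11; 4, 6, 2, 2]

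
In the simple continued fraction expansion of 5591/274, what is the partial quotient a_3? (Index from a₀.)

7

5591 = 20·274 + 111   →  a_0 = 20
274 = 2·111 + 52   →  a_1 = 2
111 = 2·52 + 7   →  a_2 = 2
52 = 7·7 + 3   →  a_3 = 7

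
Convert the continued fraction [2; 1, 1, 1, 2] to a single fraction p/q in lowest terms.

Fold from the inside: start with 2/1.
  1 + 1/2 = 3/2
  1 + 2/3 = 5/3
  1 + 3/5 = 8/5
  2 + 5/8 = 21/8

21/8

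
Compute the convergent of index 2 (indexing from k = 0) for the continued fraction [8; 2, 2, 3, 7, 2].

Using pₖ = aₖpₖ₋₁ + pₖ₋₂, qₖ = aₖqₖ₋₁ + qₖ₋₂ (with p₋₁=1, p₋₂=0, q₋₁=0, q₋₂=1):
  k=0: a=8, p=8, q=1
  k=1: a=2, p=17, q=2
  k=2: a=2, p=42, q=5

42/5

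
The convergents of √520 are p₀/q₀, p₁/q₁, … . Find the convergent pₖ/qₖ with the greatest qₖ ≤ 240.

5222/229

√520 = [22; 1, 4, 11, 4, 1, 44, …] (period length 6).
Convergents:
  p_0/q_0 = 22/1
  p_1/q_1 = 23/1
  p_2/q_2 = 114/5
  p_3/q_3 = 1277/56
  p_4/q_4 = 5222/229
  p_5/q_5 = 6499/285
q_4 = 229 ≤ 240 < 285 = q_5, so the answer is 5222/229.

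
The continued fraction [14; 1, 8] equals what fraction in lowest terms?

Fold from the inside: start with 8/1.
  1 + 1/8 = 9/8
  14 + 8/9 = 134/9

134/9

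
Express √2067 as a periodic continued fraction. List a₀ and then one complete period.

a₀ = ⌊√2067⌋ = 45.
With m₀=0, d₀=1 and mₖ₊₁ = dₖaₖ − mₖ, dₖ₊₁ = (n − mₖ₊₁²)/dₖ, aₖ₊₁ = ⌊(a₀+mₖ₊₁)/dₖ₊₁⌋:
  k=1: m=45, d=42, a=2
  k=2: m=39, d=13, a=6
  k=3: m=39, d=42, a=2
  k=4: m=45, d=1, a=90
d=1 and a=2a₀=90 at k=4, so the next step gives (m, d) = (45, 42) again — its k=1 value — and the period has length 4.

[45; 2, 6, 2, 90]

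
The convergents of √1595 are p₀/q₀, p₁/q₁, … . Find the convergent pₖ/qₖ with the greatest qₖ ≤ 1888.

√1595 = [39; 1, 14, 1, 78, …] (period length 4).
Convergents:
  p_0/q_0 = 39/1
  p_1/q_1 = 40/1
  p_2/q_2 = 599/15
  p_3/q_3 = 639/16
  p_4/q_4 = 50441/1263
  p_5/q_5 = 51080/1279
  p_6/q_6 = 765561/19169
q_5 = 1279 ≤ 1888 < 19169 = q_6, so the answer is 51080/1279.

51080/1279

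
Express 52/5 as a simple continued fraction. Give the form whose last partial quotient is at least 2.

52 = 10*5 + 2
5 = 2*2 + 1
2 = 2*1 + 0  (stop)
So 52/5 = [10; 2, 2].

[10; 2, 2]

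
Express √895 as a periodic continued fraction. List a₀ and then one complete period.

[29; 1, 10, 1, 58]

a₀ = ⌊√895⌋ = 29.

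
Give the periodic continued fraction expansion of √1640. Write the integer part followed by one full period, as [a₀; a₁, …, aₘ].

[40; 2, 80]

a₀ = ⌊√1640⌋ = 40.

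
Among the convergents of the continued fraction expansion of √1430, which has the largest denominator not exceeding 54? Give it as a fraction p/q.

1021/27

√1430 = [37; 1, 4, 2, 2, 2, 4, 1, 74, …] (period length 8).
Convergents:
  p_0/q_0 = 37/1
  p_1/q_1 = 38/1
  p_2/q_2 = 189/5
  p_3/q_3 = 416/11
  p_4/q_4 = 1021/27
  p_5/q_5 = 2458/65
q_4 = 27 ≤ 54 < 65 = q_5, so the answer is 1021/27.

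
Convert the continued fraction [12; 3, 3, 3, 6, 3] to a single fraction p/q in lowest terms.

8083/657

Using pₖ = aₖpₖ₋₁ + pₖ₋₂ and qₖ = aₖqₖ₋₁ + qₖ₋₂:
  k=0: a=12, p=12, q=1
  k=1: a=3, p=37, q=3
  k=2: a=3, p=123, q=10
  k=3: a=3, p=406, q=33
  k=4: a=6, p=2559, q=208
  k=5: a=3, p=8083, q=657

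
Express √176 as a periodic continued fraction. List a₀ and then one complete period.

[13; 3, 1, 3, 26]

a₀ = ⌊√176⌋ = 13.
With m₀=0, d₀=1 and mₖ₊₁ = dₖaₖ − mₖ, dₖ₊₁ = (n − mₖ₊₁²)/dₖ, aₖ₊₁ = ⌊(a₀+mₖ₊₁)/dₖ₊₁⌋:
  k=1: m=13, d=7, a=3
  k=2: m=8, d=16, a=1
  k=3: m=8, d=7, a=3
  k=4: m=13, d=1, a=26
d=1 and a=2a₀=26 at k=4, so the next step gives (m, d) = (13, 7) again — its k=1 value — and the period has length 4.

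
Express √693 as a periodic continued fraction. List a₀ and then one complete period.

[26; 3, 12, 1, 4, 1, 12, 3, 52]

a₀ = ⌊√693⌋ = 26.
With m₀=0, d₀=1 and mₖ₊₁ = dₖaₖ − mₖ, dₖ₊₁ = (n − mₖ₊₁²)/dₖ, aₖ₊₁ = ⌊(a₀+mₖ₊₁)/dₖ₊₁⌋:
  k=1: m=26, d=17, a=3
  k=2: m=25, d=4, a=12
  k=3: m=23, d=41, a=1
  k=4: m=18, d=9, a=4
  k=5: m=18, d=41, a=1
  k=6: m=23, d=4, a=12
  k=7: m=25, d=17, a=3
  k=8: m=26, d=1, a=52
d=1 and a=2a₀=52 at k=8, so the next step gives (m, d) = (26, 17) again — its k=1 value — and the period has length 8.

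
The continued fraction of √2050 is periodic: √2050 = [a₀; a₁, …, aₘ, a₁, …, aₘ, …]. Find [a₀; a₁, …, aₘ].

[45; 3, 1, 1, 1, 1, 3, 90]

a₀ = ⌊√2050⌋ = 45.
With m₀=0, d₀=1 and mₖ₊₁ = dₖaₖ − mₖ, dₖ₊₁ = (n − mₖ₊₁²)/dₖ, aₖ₊₁ = ⌊(a₀+mₖ₊₁)/dₖ₊₁⌋:
  k=1: m=45, d=25, a=3
  k=2: m=30, d=46, a=1
  k=3: m=16, d=39, a=1
  k=4: m=23, d=39, a=1
  k=5: m=16, d=46, a=1
  k=6: m=30, d=25, a=3
  k=7: m=45, d=1, a=90
d=1 and a=2a₀=90 at k=7, so the next step gives (m, d) = (45, 25) again — its k=1 value — and the period has length 7.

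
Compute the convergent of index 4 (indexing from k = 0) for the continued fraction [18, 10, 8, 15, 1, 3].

23637/1306

Using pₖ = aₖpₖ₋₁ + pₖ₋₂, qₖ = aₖqₖ₋₁ + qₖ₋₂ (with p₋₁=1, p₋₂=0, q₋₁=0, q₋₂=1):
  k=0: a=18, p=18, q=1
  k=1: a=10, p=181, q=10
  k=2: a=8, p=1466, q=81
  k=3: a=15, p=22171, q=1225
  k=4: a=1, p=23637, q=1306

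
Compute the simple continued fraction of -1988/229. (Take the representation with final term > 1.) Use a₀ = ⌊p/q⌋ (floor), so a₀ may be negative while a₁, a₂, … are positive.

[-9; 3, 7, 3, 3]

-1988 = -9*229 + 73
229 = 3*73 + 10
73 = 7*10 + 3
10 = 3*3 + 1
3 = 3*1 + 0  (stop)
So -1988/229 = [-9; 3, 7, 3, 3].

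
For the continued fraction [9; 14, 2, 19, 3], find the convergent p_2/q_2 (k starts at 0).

Using pₖ = aₖpₖ₋₁ + pₖ₋₂, qₖ = aₖqₖ₋₁ + qₖ₋₂ (with p₋₁=1, p₋₂=0, q₋₁=0, q₋₂=1):
  k=0: a=9, p=9, q=1
  k=1: a=14, p=127, q=14
  k=2: a=2, p=263, q=29

263/29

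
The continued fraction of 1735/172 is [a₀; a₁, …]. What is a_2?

2

1735 = 10·172 + 15   →  a_0 = 10
172 = 11·15 + 7   →  a_1 = 11
15 = 2·7 + 1   →  a_2 = 2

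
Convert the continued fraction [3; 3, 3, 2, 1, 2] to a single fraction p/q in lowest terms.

Using pₖ = aₖpₖ₋₁ + pₖ₋₂ and qₖ = aₖqₖ₋₁ + qₖ₋₂:
  k=0: a=3, p=3, q=1
  k=1: a=3, p=10, q=3
  k=2: a=3, p=33, q=10
  k=3: a=2, p=76, q=23
  k=4: a=1, p=109, q=33
  k=5: a=2, p=294, q=89

294/89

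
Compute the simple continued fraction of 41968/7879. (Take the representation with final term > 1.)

41968 = 5*7879 + 2573
7879 = 3*2573 + 160
2573 = 16*160 + 13
160 = 12*13 + 4
13 = 3*4 + 1
4 = 4*1 + 0  (stop)
So 41968/7879 = [5; 3, 16, 12, 3, 4].

[5; 3, 16, 12, 3, 4]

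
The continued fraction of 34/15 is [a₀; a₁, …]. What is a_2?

34 = 2·15 + 4   →  a_0 = 2
15 = 3·4 + 3   →  a_1 = 3
4 = 1·3 + 1   →  a_2 = 1

1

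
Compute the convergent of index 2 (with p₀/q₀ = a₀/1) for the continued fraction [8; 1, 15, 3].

143/16

Using pₖ = aₖpₖ₋₁ + pₖ₋₂, qₖ = aₖqₖ₋₁ + qₖ₋₂ (with p₋₁=1, p₋₂=0, q₋₁=0, q₋₂=1):
  k=0: a=8, p=8, q=1
  k=1: a=1, p=9, q=1
  k=2: a=15, p=143, q=16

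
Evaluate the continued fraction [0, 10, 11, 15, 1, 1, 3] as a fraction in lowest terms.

Fold from the inside: start with 3/1.
  1 + 1/3 = 4/3
  1 + 3/4 = 7/4
  15 + 4/7 = 109/7
  11 + 7/109 = 1206/109
  10 + 109/1206 = 12169/1206
  0 + 1206/12169 = 1206/12169

1206/12169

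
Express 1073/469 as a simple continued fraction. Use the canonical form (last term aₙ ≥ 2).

[2; 3, 2, 9, 7]

1073 = 2*469 + 135
469 = 3*135 + 64
135 = 2*64 + 7
64 = 9*7 + 1
7 = 7*1 + 0  (stop)
So 1073/469 = [2; 3, 2, 9, 7].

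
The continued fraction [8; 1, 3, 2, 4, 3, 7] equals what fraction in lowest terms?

8275/943

Using pₖ = aₖpₖ₋₁ + pₖ₋₂ and qₖ = aₖqₖ₋₁ + qₖ₋₂:
  k=0: a=8, p=8, q=1
  k=1: a=1, p=9, q=1
  k=2: a=3, p=35, q=4
  k=3: a=2, p=79, q=9
  k=4: a=4, p=351, q=40
  k=5: a=3, p=1132, q=129
  k=6: a=7, p=8275, q=943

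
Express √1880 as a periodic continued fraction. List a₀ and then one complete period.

a₀ = ⌊√1880⌋ = 43.
With m₀=0, d₀=1 and mₖ₊₁ = dₖaₖ − mₖ, dₖ₊₁ = (n − mₖ₊₁²)/dₖ, aₖ₊₁ = ⌊(a₀+mₖ₊₁)/dₖ₊₁⌋:
  k=1: m=43, d=31, a=2
  k=2: m=19, d=49, a=1
  k=3: m=30, d=20, a=3
  k=4: m=30, d=49, a=1
  k=5: m=19, d=31, a=2
  k=6: m=43, d=1, a=86
d=1 and a=2a₀=86 at k=6, so the next step gives (m, d) = (43, 31) again — its k=1 value — and the period has length 6.

[43; 2, 1, 3, 1, 2, 86]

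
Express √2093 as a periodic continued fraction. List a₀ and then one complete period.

a₀ = ⌊√2093⌋ = 45.
With m₀=0, d₀=1 and mₖ₊₁ = dₖaₖ − mₖ, dₖ₊₁ = (n − mₖ₊₁²)/dₖ, aₖ₊₁ = ⌊(a₀+mₖ₊₁)/dₖ₊₁⌋:
  k=1: m=45, d=68, a=1
  k=2: m=23, d=23, a=2
  k=3: m=23, d=68, a=1
  k=4: m=45, d=1, a=90
d=1 and a=2a₀=90 at k=4, so the next step gives (m, d) = (45, 68) again — its k=1 value — and the period has length 4.

[45; 1, 2, 1, 90]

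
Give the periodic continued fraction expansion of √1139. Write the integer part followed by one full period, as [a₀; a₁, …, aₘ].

[33; 1, 2, 1, 66]

a₀ = ⌊√1139⌋ = 33.
With m₀=0, d₀=1 and mₖ₊₁ = dₖaₖ − mₖ, dₖ₊₁ = (n − mₖ₊₁²)/dₖ, aₖ₊₁ = ⌊(a₀+mₖ₊₁)/dₖ₊₁⌋:
  k=1: m=33, d=50, a=1
  k=2: m=17, d=17, a=2
  k=3: m=17, d=50, a=1
  k=4: m=33, d=1, a=66
d=1 and a=2a₀=66 at k=4, so the next step gives (m, d) = (33, 50) again — its k=1 value — and the period has length 4.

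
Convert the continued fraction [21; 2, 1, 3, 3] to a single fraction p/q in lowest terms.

769/36

Using pₖ = aₖpₖ₋₁ + pₖ₋₂ and qₖ = aₖqₖ₋₁ + qₖ₋₂:
  k=0: a=21, p=21, q=1
  k=1: a=2, p=43, q=2
  k=2: a=1, p=64, q=3
  k=3: a=3, p=235, q=11
  k=4: a=3, p=769, q=36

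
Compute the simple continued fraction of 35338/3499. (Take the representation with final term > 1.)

35338 = 10*3499 + 348
3499 = 10*348 + 19
348 = 18*19 + 6
19 = 3*6 + 1
6 = 6*1 + 0  (stop)
So 35338/3499 = [10; 10, 18, 3, 6].

[10; 10, 18, 3, 6]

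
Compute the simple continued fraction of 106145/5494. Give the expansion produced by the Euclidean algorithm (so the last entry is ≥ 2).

[19; 3, 8, 9, 2, 3, 3]

106145 = 19×5494 + 1759
5494 = 3×1759 + 217
1759 = 8×217 + 23
217 = 9×23 + 10
23 = 2×10 + 3
10 = 3×3 + 1
3 = 3×1 + 0  (stop)
So 106145/5494 = [19; 3, 8, 9, 2, 3, 3].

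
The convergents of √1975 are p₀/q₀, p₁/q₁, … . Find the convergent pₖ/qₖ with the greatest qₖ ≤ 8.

√1975 = [44; 2, 3, 1, 2, 1, 3, 2, 88, …] (period length 8).
Convergents:
  p_0/q_0 = 44/1
  p_1/q_1 = 89/2
  p_2/q_2 = 311/7
  p_3/q_3 = 400/9
q_2 = 7 ≤ 8 < 9 = q_3, so the answer is 311/7.

311/7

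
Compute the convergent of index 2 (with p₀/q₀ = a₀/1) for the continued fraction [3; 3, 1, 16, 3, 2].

Using pₖ = aₖpₖ₋₁ + pₖ₋₂, qₖ = aₖqₖ₋₁ + qₖ₋₂ (with p₋₁=1, p₋₂=0, q₋₁=0, q₋₂=1):
  k=0: a=3, p=3, q=1
  k=1: a=3, p=10, q=3
  k=2: a=1, p=13, q=4

13/4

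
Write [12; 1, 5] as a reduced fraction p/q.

77/6

Fold from the inside: start with 5/1.
  1 + 1/5 = 6/5
  12 + 5/6 = 77/6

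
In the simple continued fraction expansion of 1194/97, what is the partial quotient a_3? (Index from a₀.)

1194 = 12·97 + 30   →  a_0 = 12
97 = 3·30 + 7   →  a_1 = 3
30 = 4·7 + 2   →  a_2 = 4
7 = 3·2 + 1   →  a_3 = 3

3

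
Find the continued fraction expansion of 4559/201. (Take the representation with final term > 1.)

[22; 1, 2, 7, 9]

4559 = 22×201 + 137
201 = 1×137 + 64
137 = 2×64 + 9
64 = 7×9 + 1
9 = 9×1 + 0  (stop)
So 4559/201 = [22; 1, 2, 7, 9].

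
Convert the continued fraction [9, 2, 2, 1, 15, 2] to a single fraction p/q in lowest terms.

2140/227

Fold from the inside: start with 2/1.
  15 + 1/2 = 31/2
  1 + 2/31 = 33/31
  2 + 31/33 = 97/33
  2 + 33/97 = 227/97
  9 + 97/227 = 2140/227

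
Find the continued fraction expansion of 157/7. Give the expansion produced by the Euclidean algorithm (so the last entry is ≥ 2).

157 = 22·7 + 3
7 = 2·3 + 1
3 = 3·1 + 0  (stop)
So 157/7 = [22; 2, 3].

[22; 2, 3]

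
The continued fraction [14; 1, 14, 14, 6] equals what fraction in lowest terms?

Fold from the inside: start with 6/1.
  14 + 1/6 = 85/6
  14 + 6/85 = 1196/85
  1 + 85/1196 = 1281/1196
  14 + 1196/1281 = 19130/1281

19130/1281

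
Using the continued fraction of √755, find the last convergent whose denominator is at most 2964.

65863/2397

√755 = [27; 2, 10, 2, 54, …] (period length 4).
Convergents:
  p_0/q_0 = 27/1
  p_1/q_1 = 55/2
  p_2/q_2 = 577/21
  p_3/q_3 = 1209/44
  p_4/q_4 = 65863/2397
  p_5/q_5 = 132935/4838
q_4 = 2397 ≤ 2964 < 4838 = q_5, so the answer is 65863/2397.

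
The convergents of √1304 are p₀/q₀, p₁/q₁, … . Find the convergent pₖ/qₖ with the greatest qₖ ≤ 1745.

23436/649

√1304 = [36; 9, 72, …] (period length 2).
Convergents:
  p_0/q_0 = 36/1
  p_1/q_1 = 325/9
  p_2/q_2 = 23436/649
  p_3/q_3 = 211249/5850
q_2 = 649 ≤ 1745 < 5850 = q_3, so the answer is 23436/649.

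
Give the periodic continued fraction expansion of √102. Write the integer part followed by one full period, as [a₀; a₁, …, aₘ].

a₀ = ⌊√102⌋ = 10.
With m₀=0, d₀=1 and mₖ₊₁ = dₖaₖ − mₖ, dₖ₊₁ = (n − mₖ₊₁²)/dₖ, aₖ₊₁ = ⌊(a₀+mₖ₊₁)/dₖ₊₁⌋:
  k=1: m=10, d=2, a=10
  k=2: m=10, d=1, a=20
d=1 and a=2a₀=20 at k=2, so the next step gives (m, d) = (10, 2) again — its k=1 value — and the period has length 2.

[10; 10, 20]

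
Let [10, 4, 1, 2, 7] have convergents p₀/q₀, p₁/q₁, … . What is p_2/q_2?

51/5

Using pₖ = aₖpₖ₋₁ + pₖ₋₂, qₖ = aₖqₖ₋₁ + qₖ₋₂ (with p₋₁=1, p₋₂=0, q₋₁=0, q₋₂=1):
  k=0: a=10, p=10, q=1
  k=1: a=4, p=41, q=4
  k=2: a=1, p=51, q=5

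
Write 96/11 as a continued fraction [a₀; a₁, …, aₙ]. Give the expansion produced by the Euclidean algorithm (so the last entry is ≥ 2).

96 = 8×11 + 8
11 = 1×8 + 3
8 = 2×3 + 2
3 = 1×2 + 1
2 = 2×1 + 0  (stop)
So 96/11 = [8; 1, 2, 1, 2].

[8; 1, 2, 1, 2]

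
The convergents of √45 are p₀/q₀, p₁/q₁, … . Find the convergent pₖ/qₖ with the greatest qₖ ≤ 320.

2046/305

√45 = [6; 1, 2, 2, 2, 1, 12, …] (period length 6).
Convergents:
  p_0/q_0 = 6/1
  p_1/q_1 = 7/1
  p_2/q_2 = 20/3
  p_3/q_3 = 47/7
  p_4/q_4 = 114/17
  p_5/q_5 = 161/24
  p_6/q_6 = 2046/305
  p_7/q_7 = 2207/329
q_6 = 305 ≤ 320 < 329 = q_7, so the answer is 2046/305.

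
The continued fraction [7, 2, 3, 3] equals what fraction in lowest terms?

171/23

Using pₖ = aₖpₖ₋₁ + pₖ₋₂ and qₖ = aₖqₖ₋₁ + qₖ₋₂:
  k=0: a=7, p=7, q=1
  k=1: a=2, p=15, q=2
  k=2: a=3, p=52, q=7
  k=3: a=3, p=171, q=23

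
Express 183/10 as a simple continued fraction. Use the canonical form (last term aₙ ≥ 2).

183 = 18*10 + 3
10 = 3*3 + 1
3 = 3*1 + 0  (stop)
So 183/10 = [18; 3, 3].

[18; 3, 3]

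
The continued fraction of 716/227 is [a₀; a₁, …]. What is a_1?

6

716 = 3·227 + 35   →  a_0 = 3
227 = 6·35 + 17   →  a_1 = 6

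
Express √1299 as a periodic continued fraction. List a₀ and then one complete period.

a₀ = ⌊√1299⌋ = 36.
With m₀=0, d₀=1 and mₖ₊₁ = dₖaₖ − mₖ, dₖ₊₁ = (n − mₖ₊₁²)/dₖ, aₖ₊₁ = ⌊(a₀+mₖ₊₁)/dₖ₊₁⌋:
  k=1: m=36, d=3, a=24
  k=2: m=36, d=1, a=72
d=1 and a=2a₀=72 at k=2, so the next step gives (m, d) = (36, 3) again — its k=1 value — and the period has length 2.

[36; 24, 72]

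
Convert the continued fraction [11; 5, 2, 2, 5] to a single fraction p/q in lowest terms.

1633/146

Fold from the inside: start with 5/1.
  2 + 1/5 = 11/5
  2 + 5/11 = 27/11
  5 + 11/27 = 146/27
  11 + 27/146 = 1633/146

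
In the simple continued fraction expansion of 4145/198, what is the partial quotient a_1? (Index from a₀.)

4145 = 20·198 + 185   →  a_0 = 20
198 = 1·185 + 13   →  a_1 = 1

1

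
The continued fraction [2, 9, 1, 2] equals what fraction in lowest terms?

Fold from the inside: start with 2/1.
  1 + 1/2 = 3/2
  9 + 2/3 = 29/3
  2 + 3/29 = 61/29

61/29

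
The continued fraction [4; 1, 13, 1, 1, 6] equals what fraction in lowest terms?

932/189

Using pₖ = aₖpₖ₋₁ + pₖ₋₂ and qₖ = aₖqₖ₋₁ + qₖ₋₂:
  k=0: a=4, p=4, q=1
  k=1: a=1, p=5, q=1
  k=2: a=13, p=69, q=14
  k=3: a=1, p=74, q=15
  k=4: a=1, p=143, q=29
  k=5: a=6, p=932, q=189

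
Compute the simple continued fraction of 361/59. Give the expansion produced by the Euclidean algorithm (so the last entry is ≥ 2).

361 = 6·59 + 7
59 = 8·7 + 3
7 = 2·3 + 1
3 = 3·1 + 0  (stop)
So 361/59 = [6; 8, 2, 3].

[6; 8, 2, 3]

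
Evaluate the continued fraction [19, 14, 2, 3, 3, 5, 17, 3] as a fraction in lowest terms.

Fold from the inside: start with 3/1.
  17 + 1/3 = 52/3
  5 + 3/52 = 263/52
  3 + 52/263 = 841/263
  3 + 263/841 = 2786/841
  2 + 841/2786 = 6413/2786
  14 + 2786/6413 = 92568/6413
  19 + 6413/92568 = 1765205/92568

1765205/92568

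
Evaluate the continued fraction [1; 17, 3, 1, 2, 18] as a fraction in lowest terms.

3691/3489

Fold from the inside: start with 18/1.
  2 + 1/18 = 37/18
  1 + 18/37 = 55/37
  3 + 37/55 = 202/55
  17 + 55/202 = 3489/202
  1 + 202/3489 = 3691/3489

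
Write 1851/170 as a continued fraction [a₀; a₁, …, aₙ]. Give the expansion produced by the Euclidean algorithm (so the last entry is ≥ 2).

[10; 1, 7, 1, 18]

1851 = 10·170 + 151
170 = 1·151 + 19
151 = 7·19 + 18
19 = 1·18 + 1
18 = 18·1 + 0  (stop)
So 1851/170 = [10; 1, 7, 1, 18].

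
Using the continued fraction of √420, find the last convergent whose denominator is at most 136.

1660/81

√420 = [20; 2, 40, …] (period length 2).
Convergents:
  p_0/q_0 = 20/1
  p_1/q_1 = 41/2
  p_2/q_2 = 1660/81
  p_3/q_3 = 3361/164
q_2 = 81 ≤ 136 < 164 = q_3, so the answer is 1660/81.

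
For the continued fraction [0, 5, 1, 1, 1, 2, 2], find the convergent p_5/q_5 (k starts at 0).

Using pₖ = aₖpₖ₋₁ + pₖ₋₂, qₖ = aₖqₖ₋₁ + qₖ₋₂ (with p₋₁=1, p₋₂=0, q₋₁=0, q₋₂=1):
  k=0: a=0, p=0, q=1
  k=1: a=5, p=1, q=5
  k=2: a=1, p=1, q=6
  k=3: a=1, p=2, q=11
  k=4: a=1, p=3, q=17
  k=5: a=2, p=8, q=45

8/45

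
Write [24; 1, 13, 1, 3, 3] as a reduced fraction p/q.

4787/192

Fold from the inside: start with 3/1.
  3 + 1/3 = 10/3
  1 + 3/10 = 13/10
  13 + 10/13 = 179/13
  1 + 13/179 = 192/179
  24 + 179/192 = 4787/192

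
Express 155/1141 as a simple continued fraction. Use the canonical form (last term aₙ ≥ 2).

155 = 0·1141 + 155
1141 = 7·155 + 56
155 = 2·56 + 43
56 = 1·43 + 13
43 = 3·13 + 4
13 = 3·4 + 1
4 = 4·1 + 0  (stop)
So 155/1141 = [0; 7, 2, 1, 3, 3, 4].

[0; 7, 2, 1, 3, 3, 4]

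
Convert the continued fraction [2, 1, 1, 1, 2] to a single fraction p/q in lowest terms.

21/8

Fold from the inside: start with 2/1.
  1 + 1/2 = 3/2
  1 + 2/3 = 5/3
  1 + 3/5 = 8/5
  2 + 5/8 = 21/8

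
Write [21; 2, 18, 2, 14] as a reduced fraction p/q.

23657/1101

Fold from the inside: start with 14/1.
  2 + 1/14 = 29/14
  18 + 14/29 = 536/29
  2 + 29/536 = 1101/536
  21 + 536/1101 = 23657/1101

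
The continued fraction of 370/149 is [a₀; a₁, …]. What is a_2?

370 = 2·149 + 72   →  a_0 = 2
149 = 2·72 + 5   →  a_1 = 2
72 = 14·5 + 2   →  a_2 = 14

14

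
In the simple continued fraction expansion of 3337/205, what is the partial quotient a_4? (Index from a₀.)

2

3337 = 16·205 + 57   →  a_0 = 16
205 = 3·57 + 34   →  a_1 = 3
57 = 1·34 + 23   →  a_2 = 1
34 = 1·23 + 11   →  a_3 = 1
23 = 2·11 + 1   →  a_4 = 2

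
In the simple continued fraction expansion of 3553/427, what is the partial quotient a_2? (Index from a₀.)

8

3553 = 8·427 + 137   →  a_0 = 8
427 = 3·137 + 16   →  a_1 = 3
137 = 8·16 + 9   →  a_2 = 8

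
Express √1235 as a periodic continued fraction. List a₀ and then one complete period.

a₀ = ⌊√1235⌋ = 35.
With m₀=0, d₀=1 and mₖ₊₁ = dₖaₖ − mₖ, dₖ₊₁ = (n − mₖ₊₁²)/dₖ, aₖ₊₁ = ⌊(a₀+mₖ₊₁)/dₖ₊₁⌋:
  k=1: m=35, d=10, a=7
  k=2: m=35, d=1, a=70
d=1 and a=2a₀=70 at k=2, so the next step gives (m, d) = (35, 10) again — its k=1 value — and the period has length 2.

[35; 7, 70]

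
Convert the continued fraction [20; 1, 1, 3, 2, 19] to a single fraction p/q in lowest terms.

6395/311

Fold from the inside: start with 19/1.
  2 + 1/19 = 39/19
  3 + 19/39 = 136/39
  1 + 39/136 = 175/136
  1 + 136/175 = 311/175
  20 + 175/311 = 6395/311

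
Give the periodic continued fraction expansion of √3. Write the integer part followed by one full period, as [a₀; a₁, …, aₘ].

[1; 1, 2]

a₀ = ⌊√3⌋ = 1.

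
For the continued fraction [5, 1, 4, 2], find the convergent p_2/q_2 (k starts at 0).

Using pₖ = aₖpₖ₋₁ + pₖ₋₂, qₖ = aₖqₖ₋₁ + qₖ₋₂ (with p₋₁=1, p₋₂=0, q₋₁=0, q₋₂=1):
  k=0: a=5, p=5, q=1
  k=1: a=1, p=6, q=1
  k=2: a=4, p=29, q=5

29/5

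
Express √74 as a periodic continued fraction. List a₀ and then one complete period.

a₀ = ⌊√74⌋ = 8.
With m₀=0, d₀=1 and mₖ₊₁ = dₖaₖ − mₖ, dₖ₊₁ = (n − mₖ₊₁²)/dₖ, aₖ₊₁ = ⌊(a₀+mₖ₊₁)/dₖ₊₁⌋:
  k=1: m=8, d=10, a=1
  k=2: m=2, d=7, a=1
  k=3: m=5, d=7, a=1
  k=4: m=2, d=10, a=1
  k=5: m=8, d=1, a=16
d=1 and a=2a₀=16 at k=5, so the next step gives (m, d) = (8, 10) again — its k=1 value — and the period has length 5.

[8; 1, 1, 1, 1, 16]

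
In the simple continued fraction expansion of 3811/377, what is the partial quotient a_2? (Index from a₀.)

5

3811 = 10·377 + 41   →  a_0 = 10
377 = 9·41 + 8   →  a_1 = 9
41 = 5·8 + 1   →  a_2 = 5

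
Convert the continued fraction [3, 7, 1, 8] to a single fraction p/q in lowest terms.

222/71

Using pₖ = aₖpₖ₋₁ + pₖ₋₂ and qₖ = aₖqₖ₋₁ + qₖ₋₂:
  k=0: a=3, p=3, q=1
  k=1: a=7, p=22, q=7
  k=2: a=1, p=25, q=8
  k=3: a=8, p=222, q=71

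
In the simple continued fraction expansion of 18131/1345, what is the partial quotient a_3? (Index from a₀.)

5

18131 = 13·1345 + 646   →  a_0 = 13
1345 = 2·646 + 53   →  a_1 = 2
646 = 12·53 + 10   →  a_2 = 12
53 = 5·10 + 3   →  a_3 = 5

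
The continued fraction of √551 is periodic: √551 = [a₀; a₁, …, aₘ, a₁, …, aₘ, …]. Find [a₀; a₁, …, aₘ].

a₀ = ⌊√551⌋ = 23.
With m₀=0, d₀=1 and mₖ₊₁ = dₖaₖ − mₖ, dₖ₊₁ = (n − mₖ₊₁²)/dₖ, aₖ₊₁ = ⌊(a₀+mₖ₊₁)/dₖ₊₁⌋:
  k=1: m=23, d=22, a=2
  k=2: m=21, d=5, a=8
  k=3: m=19, d=38, a=1
  k=4: m=19, d=5, a=8
  k=5: m=21, d=22, a=2
  k=6: m=23, d=1, a=46
d=1 and a=2a₀=46 at k=6, so the next step gives (m, d) = (23, 22) again — its k=1 value — and the period has length 6.

[23; 2, 8, 1, 8, 2, 46]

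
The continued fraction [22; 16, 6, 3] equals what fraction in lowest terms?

6773/307

Using pₖ = aₖpₖ₋₁ + pₖ₋₂ and qₖ = aₖqₖ₋₁ + qₖ₋₂:
  k=0: a=22, p=22, q=1
  k=1: a=16, p=353, q=16
  k=2: a=6, p=2140, q=97
  k=3: a=3, p=6773, q=307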